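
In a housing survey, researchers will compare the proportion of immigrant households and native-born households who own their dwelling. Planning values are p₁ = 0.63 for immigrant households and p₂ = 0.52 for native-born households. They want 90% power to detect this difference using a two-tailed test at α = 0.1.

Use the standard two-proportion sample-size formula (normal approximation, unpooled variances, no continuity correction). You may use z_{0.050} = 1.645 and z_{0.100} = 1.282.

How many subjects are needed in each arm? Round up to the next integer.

n = 342 per group

n = (z_{α/2} + z_β)² · [p₁(1−p₁) + p₂(1−p₂)] / (p₁ − p₂)²
  = (1.645 + 1.282)² · (0.63·0.37 + 0.52·0.48) / (0.11)²
  = (2.927)² · (0.2331 + 0.2496) / 0.0121
  = 8.5673 · 0.4827 / 0.0121
  = 341.77
Round up → n = 342 per group.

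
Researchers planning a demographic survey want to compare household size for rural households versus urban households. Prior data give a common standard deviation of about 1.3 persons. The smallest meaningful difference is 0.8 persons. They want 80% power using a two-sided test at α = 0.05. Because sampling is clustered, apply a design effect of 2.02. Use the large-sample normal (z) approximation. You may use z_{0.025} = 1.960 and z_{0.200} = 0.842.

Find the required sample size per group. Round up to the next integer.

n = (z_{α/2} + z_β)² · (σ₁² + σ₂²) / δ²
  = (1.960 + 0.842)² · (2·1.3² = 3.38) / 0.8²
  = 7.8512 · 3.38 / 0.64
  = 41.46
Design effect: 2.02 × 41.46 = 83.76.
Round up → n = 84 per group.

n = 84 per group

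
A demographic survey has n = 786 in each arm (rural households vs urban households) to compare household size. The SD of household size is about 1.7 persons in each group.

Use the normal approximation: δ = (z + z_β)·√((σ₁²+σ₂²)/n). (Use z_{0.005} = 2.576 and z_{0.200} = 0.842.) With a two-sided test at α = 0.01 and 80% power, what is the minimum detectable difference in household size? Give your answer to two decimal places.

δ = (z_{α/2} + z_β) · √((σ₁²+σ₂²)/n)
  = (2.576 + 0.842) · √(5.78/786)
  = 3.418 · √0.00735
  = 3.418 · 0.0858
  = 0.2931

Minimum detectable difference ≈ 0.29 persons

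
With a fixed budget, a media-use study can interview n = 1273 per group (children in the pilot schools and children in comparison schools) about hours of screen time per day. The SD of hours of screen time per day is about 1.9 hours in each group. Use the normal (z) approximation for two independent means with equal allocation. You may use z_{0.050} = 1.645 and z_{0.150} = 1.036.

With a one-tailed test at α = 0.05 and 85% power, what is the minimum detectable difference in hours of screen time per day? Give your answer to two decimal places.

δ = (z_α + z_β) · √((σ₁²+σ₂²)/n)
  = (1.645 + 1.036) · √(7.22/1273)
  = 2.681 · √0.00567
  = 2.681 · 0.0753
  = 0.2019

Minimum detectable difference ≈ 0.20 hours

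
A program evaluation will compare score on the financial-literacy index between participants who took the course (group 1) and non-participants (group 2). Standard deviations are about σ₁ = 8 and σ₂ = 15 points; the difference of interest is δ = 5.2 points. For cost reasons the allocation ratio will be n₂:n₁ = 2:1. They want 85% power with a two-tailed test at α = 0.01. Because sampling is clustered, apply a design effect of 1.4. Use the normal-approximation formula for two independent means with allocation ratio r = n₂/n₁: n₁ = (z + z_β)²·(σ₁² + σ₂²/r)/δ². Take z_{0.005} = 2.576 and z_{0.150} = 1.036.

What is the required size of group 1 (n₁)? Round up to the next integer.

n₁ = 120

n₁ = (z_{α/2} + z_β)² · (σ₁² + σ₂²/r) / δ²
   = (2.576 + 1.036)² · (8² + 15²/2) / 5.2²
   = 13.0465 · (64 + 112.5) / 27.04
   = 13.0465 · 176.5 / 27.04
   = 85.16
Design effect: 1.4 × 85.16 = 119.22.
Round up → n₁ = 120; n₂ = r·n₁ = 2 × 120 = 240.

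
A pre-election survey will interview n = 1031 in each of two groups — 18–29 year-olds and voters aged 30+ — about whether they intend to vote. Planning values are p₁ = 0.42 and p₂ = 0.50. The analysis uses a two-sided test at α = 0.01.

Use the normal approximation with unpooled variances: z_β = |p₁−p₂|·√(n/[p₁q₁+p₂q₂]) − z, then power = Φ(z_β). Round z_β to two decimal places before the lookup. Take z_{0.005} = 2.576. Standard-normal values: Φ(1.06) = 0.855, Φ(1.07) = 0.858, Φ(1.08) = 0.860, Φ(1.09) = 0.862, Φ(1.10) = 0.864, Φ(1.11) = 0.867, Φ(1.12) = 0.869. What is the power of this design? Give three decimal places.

z_β = |p₁−p₂|·√(n/[p₁q₁+p₂q₂]) − z_{α/2}
    = 0.08 · √(1031/0.4936) − 2.576
    = 0.08 · 45.7027 − 2.576
    = 3.6562 − 2.576 = 1.0802 → 1.08
Power = Φ(1.08) = 0.860.

Power ≈ 0.860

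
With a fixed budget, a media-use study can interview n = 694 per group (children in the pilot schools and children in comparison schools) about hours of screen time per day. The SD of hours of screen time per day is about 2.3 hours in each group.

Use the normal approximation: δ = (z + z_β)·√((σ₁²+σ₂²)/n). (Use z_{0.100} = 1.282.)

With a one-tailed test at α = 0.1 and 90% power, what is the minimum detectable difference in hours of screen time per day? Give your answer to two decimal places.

δ = (z_α + z_β) · √((σ₁²+σ₂²)/n)
  = (1.282 + 1.282) · √(10.58/694)
  = 2.564 · √0.01524
  = 2.564 · 0.1235
  = 0.3166

Minimum detectable difference ≈ 0.32 hours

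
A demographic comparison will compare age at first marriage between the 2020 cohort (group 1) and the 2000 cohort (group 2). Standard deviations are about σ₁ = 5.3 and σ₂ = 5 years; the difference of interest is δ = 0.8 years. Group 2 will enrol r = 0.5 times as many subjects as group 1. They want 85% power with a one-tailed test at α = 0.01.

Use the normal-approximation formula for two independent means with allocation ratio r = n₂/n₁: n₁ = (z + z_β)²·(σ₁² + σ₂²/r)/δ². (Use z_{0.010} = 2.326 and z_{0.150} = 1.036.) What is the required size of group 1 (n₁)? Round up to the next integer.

n₁ = (z_α + z_β)² · (σ₁² + σ₂²/r) / δ²
   = (2.326 + 1.036)² · (5.3² + 5²/0.5) / 0.8²
   = 11.3030 · (28.09 + 50) / 0.64
   = 11.3030 · 78.09 / 0.64
   = 1379.15
Round up → n₁ = 1380; n₂ = r·n₁ = 0.5 × 1380 = 690.

n₁ = 1380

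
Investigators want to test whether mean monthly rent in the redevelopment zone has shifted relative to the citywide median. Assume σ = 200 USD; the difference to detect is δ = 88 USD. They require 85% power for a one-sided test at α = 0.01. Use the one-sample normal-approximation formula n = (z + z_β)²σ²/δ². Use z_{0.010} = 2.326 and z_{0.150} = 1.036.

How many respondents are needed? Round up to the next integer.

n = 59

n = (z_α + z_β)² · σ² / δ²
  = (2.326 + 1.036)² · 200² / 88²
  = 11.3030 · 40000 / 7744
  = 58.38
Round up → n = 59.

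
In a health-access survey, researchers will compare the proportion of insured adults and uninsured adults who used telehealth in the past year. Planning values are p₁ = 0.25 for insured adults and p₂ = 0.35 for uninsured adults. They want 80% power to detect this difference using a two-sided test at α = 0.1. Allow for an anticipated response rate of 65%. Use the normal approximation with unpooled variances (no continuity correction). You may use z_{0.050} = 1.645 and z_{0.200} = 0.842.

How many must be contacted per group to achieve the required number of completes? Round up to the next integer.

n = (z_{α/2} + z_β)² · [p₁(1−p₁) + p₂(1−p₂)] / (p₁ − p₂)²
  = (1.645 + 0.842)² · (0.25·0.75 + 0.35·0.65) / (-0.10)²
  = (2.487)² · (0.1875 + 0.2275) / 0.0100
  = 6.1852 · 0.4150 / 0.0100
  = 256.68
Adjust for 65% response: 256.68 / 0.65 = 394.90.
Round up → n = 395 per group.

n = 395 per group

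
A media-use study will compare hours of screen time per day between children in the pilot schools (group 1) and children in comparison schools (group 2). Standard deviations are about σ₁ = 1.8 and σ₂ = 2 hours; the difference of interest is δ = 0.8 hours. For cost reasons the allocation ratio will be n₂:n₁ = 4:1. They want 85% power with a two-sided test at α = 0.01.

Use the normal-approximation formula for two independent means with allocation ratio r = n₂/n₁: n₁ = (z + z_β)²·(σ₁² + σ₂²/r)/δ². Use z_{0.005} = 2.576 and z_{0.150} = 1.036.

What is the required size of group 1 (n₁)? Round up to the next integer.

n₁ = 87

n₁ = (z_{α/2} + z_β)² · (σ₁² + σ₂²/r) / δ²
   = (2.576 + 1.036)² · (1.8² + 2²/4) / 0.8²
   = 13.0465 · (3.24 + 1) / 0.64
   = 13.0465 · 4.24 / 0.64
   = 86.43
Round up → n₁ = 87; n₂ = r·n₁ = 4 × 87 = 348.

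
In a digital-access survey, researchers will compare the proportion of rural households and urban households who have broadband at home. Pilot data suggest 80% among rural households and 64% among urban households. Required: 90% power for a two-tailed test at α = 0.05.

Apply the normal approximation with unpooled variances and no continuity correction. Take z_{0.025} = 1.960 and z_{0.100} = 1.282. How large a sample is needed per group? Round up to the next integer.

n = (z_{α/2} + z_β)² · [p₁(1−p₁) + p₂(1−p₂)] / (p₁ − p₂)²
  = (1.960 + 1.282)² · (0.80·0.20 + 0.64·0.36) / (0.16)²
  = (3.242)² · (0.1600 + 0.2304) / 0.0256
  = 10.5106 · 0.3904 / 0.0256
  = 160.29
Round up → n = 161 per group.

n = 161 per group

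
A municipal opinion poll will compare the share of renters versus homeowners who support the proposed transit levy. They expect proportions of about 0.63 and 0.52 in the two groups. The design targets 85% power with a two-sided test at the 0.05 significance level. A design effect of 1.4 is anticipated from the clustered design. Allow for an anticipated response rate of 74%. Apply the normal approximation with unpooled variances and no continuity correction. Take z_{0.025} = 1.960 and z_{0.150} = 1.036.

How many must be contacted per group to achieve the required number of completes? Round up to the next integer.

n = (z_{α/2} + z_β)² · [p₁(1−p₁) + p₂(1−p₂)] / (p₁ − p₂)²
  = (1.960 + 1.036)² · (0.63·0.37 + 0.52·0.48) / (0.11)²
  = (2.996)² · (0.2331 + 0.2496) / 0.0121
  = 8.9760 · 0.4827 / 0.0121
  = 358.08
Design effect: 1.4 × 358.08 = 501.31.
Adjust for 74% response: 501.31 / 0.74 = 677.44.
Round up → n = 678 per group.

n = 678 per group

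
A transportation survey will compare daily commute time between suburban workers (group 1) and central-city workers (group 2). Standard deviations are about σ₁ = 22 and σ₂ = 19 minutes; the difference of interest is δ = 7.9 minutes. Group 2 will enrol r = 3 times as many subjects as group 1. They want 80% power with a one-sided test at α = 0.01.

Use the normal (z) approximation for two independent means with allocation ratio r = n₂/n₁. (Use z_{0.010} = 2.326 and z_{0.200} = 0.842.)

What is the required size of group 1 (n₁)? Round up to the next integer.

n₁ = (z_α + z_β)² · (σ₁² + σ₂²/r) / δ²
   = (2.326 + 0.842)² · (22² + 19²/3) / 7.9²
   = 10.0362 · (484 + 120.3333) / 62.41
   = 10.0362 · 604.3333 / 62.41
   = 97.18
Round up → n₁ = 98; n₂ = r·n₁ = 3 × 98 = 294.

n₁ = 98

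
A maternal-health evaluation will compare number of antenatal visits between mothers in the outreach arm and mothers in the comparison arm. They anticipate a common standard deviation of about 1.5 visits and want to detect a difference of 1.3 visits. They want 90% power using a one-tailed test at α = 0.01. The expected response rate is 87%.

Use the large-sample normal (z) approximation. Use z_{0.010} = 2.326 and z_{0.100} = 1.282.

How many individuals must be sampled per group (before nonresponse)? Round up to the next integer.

n = 40 per group

n = (z_α + z_β)² · (σ₁² + σ₂²) / δ²
  = (2.326 + 1.282)² · (2·1.5² = 4.5) / 1.3²
  = 13.0177 · 4.5 / 1.69
  = 34.66
Adjust for 87% response: 34.66 / 0.87 = 39.84.
Round up → n = 40 per group.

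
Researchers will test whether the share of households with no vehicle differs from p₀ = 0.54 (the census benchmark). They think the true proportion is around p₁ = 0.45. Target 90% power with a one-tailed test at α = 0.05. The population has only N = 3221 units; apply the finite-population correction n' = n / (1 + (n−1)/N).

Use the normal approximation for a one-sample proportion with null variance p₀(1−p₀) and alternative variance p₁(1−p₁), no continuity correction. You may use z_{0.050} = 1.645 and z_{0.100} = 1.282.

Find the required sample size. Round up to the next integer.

n = 243

n = [z_α·√(p₀q₀) + z_β·√(p₁q₁)]² / (p₁ − p₀)²
  = [1.645·√(0.54·0.46) + 1.282·√(0.45·0.55)]² / (-0.09)²
  = [1.645·0.4984 + 1.282·0.4975]² / 0.0081
  = [1.4577]² / 0.0081
  = 262.31
Finite-population correction (N = 3221): 262.31 / (1 + (262.31 − 1)/3221) = 242.63.
Round up → n = 243.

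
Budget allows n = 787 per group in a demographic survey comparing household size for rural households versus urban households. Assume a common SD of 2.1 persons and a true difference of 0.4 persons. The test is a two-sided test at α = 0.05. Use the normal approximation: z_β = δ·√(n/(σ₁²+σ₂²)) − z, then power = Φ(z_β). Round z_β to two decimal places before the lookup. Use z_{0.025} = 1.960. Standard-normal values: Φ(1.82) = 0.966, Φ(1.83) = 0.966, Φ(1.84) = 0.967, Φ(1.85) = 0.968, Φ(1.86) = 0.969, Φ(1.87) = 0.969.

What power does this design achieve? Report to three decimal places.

Power ≈ 0.966

z_β = δ·√(n/(σ₁²+σ₂²)) − z_{α/2}
    = 0.4 · √(787/8.82) − 1.960
    = 0.4 · 9.44611 − 1.960
    = 3.7784 − 1.960 = 1.8184 → 1.82
Power = Φ(1.82) = 0.966.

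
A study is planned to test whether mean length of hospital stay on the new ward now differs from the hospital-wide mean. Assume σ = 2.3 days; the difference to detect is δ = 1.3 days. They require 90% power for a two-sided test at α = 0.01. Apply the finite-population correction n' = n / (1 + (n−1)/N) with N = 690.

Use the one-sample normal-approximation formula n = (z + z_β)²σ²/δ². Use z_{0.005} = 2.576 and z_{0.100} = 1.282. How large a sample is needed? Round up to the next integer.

n = (z_{α/2} + z_β)² · σ² / δ²
  = (2.576 + 1.282)² · 2.3² / 1.3²
  = 14.8842 · 5.29 / 1.69
  = 46.59
Finite-population correction (N = 690): 46.59 / (1 + (46.59 − 1)/690) = 43.70.
Round up → n = 44.

n = 44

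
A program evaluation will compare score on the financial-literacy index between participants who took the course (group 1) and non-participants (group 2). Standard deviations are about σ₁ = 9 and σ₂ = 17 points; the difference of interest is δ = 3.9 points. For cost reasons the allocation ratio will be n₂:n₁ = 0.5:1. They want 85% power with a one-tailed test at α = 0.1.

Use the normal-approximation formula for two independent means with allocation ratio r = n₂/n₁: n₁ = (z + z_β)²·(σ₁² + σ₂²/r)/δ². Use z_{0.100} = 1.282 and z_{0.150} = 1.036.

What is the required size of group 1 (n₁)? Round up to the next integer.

n₁ = (z_α + z_β)² · (σ₁² + σ₂²/r) / δ²
   = (1.282 + 1.036)² · (9² + 17²/0.5) / 3.9²
   = 5.3731 · (81 + 578) / 15.21
   = 5.3731 · 659 / 15.21
   = 232.80
Round up → n₁ = 233; n₂ = r·n₁ = 0.5 × 233 = 117.

n₁ = 233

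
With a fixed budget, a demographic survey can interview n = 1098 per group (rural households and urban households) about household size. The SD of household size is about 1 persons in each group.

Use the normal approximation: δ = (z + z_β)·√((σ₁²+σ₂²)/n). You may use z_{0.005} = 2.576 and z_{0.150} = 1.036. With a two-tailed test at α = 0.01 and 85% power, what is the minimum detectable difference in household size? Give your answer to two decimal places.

Minimum detectable difference ≈ 0.15 persons

δ = (z_{α/2} + z_β) · √((σ₁²+σ₂²)/n)
  = (2.576 + 1.036) · √(2/1098)
  = 3.612 · √0.00182
  = 3.612 · 0.0427
  = 0.1542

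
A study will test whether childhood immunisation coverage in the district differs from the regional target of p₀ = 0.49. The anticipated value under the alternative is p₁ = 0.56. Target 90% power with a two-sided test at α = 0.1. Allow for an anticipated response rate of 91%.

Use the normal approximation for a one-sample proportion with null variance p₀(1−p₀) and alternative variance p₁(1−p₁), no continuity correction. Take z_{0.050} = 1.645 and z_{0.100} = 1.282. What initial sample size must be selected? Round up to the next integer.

n = [z_{α/2}·√(p₀q₀) + z_β·√(p₁q₁)]² / (p₁ − p₀)²
  = [1.645·√(0.49·0.51) + 1.282·√(0.56·0.44)]² / (0.07)²
  = [1.645·0.4999 + 1.282·0.4964]² / 0.0049
  = [1.4587]² / 0.0049
  = 434.25
Adjust for 91% response: 434.25 / 0.91 = 477.20.
Round up → n = 478.

n = 478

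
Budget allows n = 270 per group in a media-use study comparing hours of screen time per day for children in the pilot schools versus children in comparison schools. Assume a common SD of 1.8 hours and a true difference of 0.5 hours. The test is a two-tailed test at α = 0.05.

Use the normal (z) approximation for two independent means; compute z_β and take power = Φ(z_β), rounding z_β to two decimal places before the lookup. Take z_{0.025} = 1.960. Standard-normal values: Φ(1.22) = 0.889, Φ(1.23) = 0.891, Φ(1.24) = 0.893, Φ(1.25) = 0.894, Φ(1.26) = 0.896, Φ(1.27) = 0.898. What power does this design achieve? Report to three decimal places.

Power ≈ 0.898

z_β = δ·√(n/(σ₁²+σ₂²)) − z_{α/2}
    = 0.5 · √(270/6.48) − 1.960
    = 0.5 · 6.45497 − 1.960
    = 3.2275 − 1.960 = 1.2675 → 1.27
Power = Φ(1.27) = 0.898.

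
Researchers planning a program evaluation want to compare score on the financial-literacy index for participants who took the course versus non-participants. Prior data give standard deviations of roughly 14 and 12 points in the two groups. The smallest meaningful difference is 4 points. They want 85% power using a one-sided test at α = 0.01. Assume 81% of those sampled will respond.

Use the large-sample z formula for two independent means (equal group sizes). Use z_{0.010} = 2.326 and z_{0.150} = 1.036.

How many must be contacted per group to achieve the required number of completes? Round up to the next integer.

n = 297 per group

n = (z_α + z_β)² · (σ₁² + σ₂²) / δ²
  = (2.326 + 1.036)² · (14² + 12² = 340) / 4²
  = 11.3030 · 340 / 16
  = 240.19
Adjust for 81% response: 240.19 / 0.81 = 296.53.
Round up → n = 297 per group.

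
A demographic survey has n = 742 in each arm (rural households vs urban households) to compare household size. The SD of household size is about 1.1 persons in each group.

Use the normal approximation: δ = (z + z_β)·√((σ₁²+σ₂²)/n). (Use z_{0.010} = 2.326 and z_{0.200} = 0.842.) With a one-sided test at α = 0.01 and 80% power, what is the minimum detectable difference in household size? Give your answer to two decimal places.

Minimum detectable difference ≈ 0.18 persons

δ = (z_α + z_β) · √((σ₁²+σ₂²)/n)
  = (2.326 + 0.842) · √(2.42/742)
  = 3.168 · √0.00326
  = 3.168 · 0.0571
  = 0.1809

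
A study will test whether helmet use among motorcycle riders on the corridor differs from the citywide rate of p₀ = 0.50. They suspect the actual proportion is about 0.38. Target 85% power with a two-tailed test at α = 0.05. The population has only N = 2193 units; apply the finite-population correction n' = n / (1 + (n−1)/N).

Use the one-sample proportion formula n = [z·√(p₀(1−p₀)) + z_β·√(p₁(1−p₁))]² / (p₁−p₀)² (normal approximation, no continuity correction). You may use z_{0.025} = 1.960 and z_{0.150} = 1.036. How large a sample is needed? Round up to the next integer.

n = [z_{α/2}·√(p₀q₀) + z_β·√(p₁q₁)]² / (p₁ − p₀)²
  = [1.960·√(0.50·0.50) + 1.036·√(0.38·0.62)]² / (-0.12)²
  = [1.960·0.5000 + 1.036·0.4854]² / 0.0144
  = [1.4829]² / 0.0144
  = 152.70
Finite-population correction (N = 2193): 152.70 / (1 + (152.70 − 1)/2193) = 142.82.
Round up → n = 143.

n = 143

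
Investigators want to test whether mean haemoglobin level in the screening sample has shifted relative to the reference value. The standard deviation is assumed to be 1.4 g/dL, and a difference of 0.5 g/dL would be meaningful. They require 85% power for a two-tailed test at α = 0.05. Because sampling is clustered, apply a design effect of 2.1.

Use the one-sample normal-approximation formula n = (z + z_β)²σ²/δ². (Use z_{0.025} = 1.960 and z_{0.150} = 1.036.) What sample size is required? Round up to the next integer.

n = 148

n = (z_{α/2} + z_β)² · σ² / δ²
  = (1.960 + 1.036)² · 1.4² / 0.5²
  = 8.9760 · 1.96 / 0.25
  = 70.37
Design effect: 2.1 × 70.37 = 147.78.
Round up → n = 148.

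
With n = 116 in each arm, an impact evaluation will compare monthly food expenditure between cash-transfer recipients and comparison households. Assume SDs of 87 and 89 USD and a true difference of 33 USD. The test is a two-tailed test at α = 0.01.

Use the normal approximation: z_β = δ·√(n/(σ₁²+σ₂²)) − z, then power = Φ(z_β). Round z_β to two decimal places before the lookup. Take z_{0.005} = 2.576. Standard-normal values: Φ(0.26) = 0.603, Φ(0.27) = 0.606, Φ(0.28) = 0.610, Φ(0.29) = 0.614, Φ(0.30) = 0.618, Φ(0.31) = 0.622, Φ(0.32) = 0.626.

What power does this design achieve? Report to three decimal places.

Power ≈ 0.610

z_β = δ·√(n/(σ₁²+σ₂²)) − z_{α/2}
    = 33 · √(116/15490) − 2.576
    = 33 · 0.08654 − 2.576
    = 2.8557 − 2.576 = 0.2797 → 0.28
Power = Φ(0.28) = 0.610.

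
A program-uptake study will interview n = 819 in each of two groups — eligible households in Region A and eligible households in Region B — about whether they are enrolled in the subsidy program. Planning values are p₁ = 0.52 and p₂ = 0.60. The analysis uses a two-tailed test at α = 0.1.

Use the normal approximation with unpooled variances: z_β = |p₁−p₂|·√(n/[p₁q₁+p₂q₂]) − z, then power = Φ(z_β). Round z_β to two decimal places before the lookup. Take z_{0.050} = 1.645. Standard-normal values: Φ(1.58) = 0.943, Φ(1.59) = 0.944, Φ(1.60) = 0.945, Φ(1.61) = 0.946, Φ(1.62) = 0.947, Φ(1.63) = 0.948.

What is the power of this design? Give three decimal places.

z_β = |p₁−p₂|·√(n/[p₁q₁+p₂q₂]) − z_{α/2}
    = 0.08 · √(819/0.4896) − 1.645
    = 0.08 · 40.8998 − 1.645
    = 3.2720 − 1.645 = 1.6270 → 1.63
Power = Φ(1.63) = 0.948.

Power ≈ 0.948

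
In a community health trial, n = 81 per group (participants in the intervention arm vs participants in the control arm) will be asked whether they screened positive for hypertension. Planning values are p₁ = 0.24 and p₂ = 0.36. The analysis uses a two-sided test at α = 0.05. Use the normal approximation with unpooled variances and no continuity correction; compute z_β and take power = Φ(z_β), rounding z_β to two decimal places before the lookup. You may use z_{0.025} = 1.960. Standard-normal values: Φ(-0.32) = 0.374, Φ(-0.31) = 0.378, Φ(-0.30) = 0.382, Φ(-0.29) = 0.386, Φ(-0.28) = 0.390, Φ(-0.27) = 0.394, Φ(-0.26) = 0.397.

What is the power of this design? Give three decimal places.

Power ≈ 0.390

z_β = |p₁−p₂|·√(n/[p₁q₁+p₂q₂]) − z_{α/2}
    = 0.12 · √(81/0.4128) − 1.960
    = 0.12 · 14.0079 − 1.960
    = 1.6809 − 1.960 = -0.2791 → -0.28
Power = Φ(-0.28) = 0.390.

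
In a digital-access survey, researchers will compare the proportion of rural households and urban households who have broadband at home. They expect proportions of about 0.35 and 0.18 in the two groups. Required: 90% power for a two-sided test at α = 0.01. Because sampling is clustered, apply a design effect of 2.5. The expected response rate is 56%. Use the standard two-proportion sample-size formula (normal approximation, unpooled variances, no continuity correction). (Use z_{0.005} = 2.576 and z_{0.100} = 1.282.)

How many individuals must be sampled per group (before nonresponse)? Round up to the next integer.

n = 863 per group

n = (z_{α/2} + z_β)² · [p₁(1−p₁) + p₂(1−p₂)] / (p₁ − p₂)²
  = (2.576 + 1.282)² · (0.35·0.65 + 0.18·0.82) / (0.17)²
  = (3.858)² · (0.2275 + 0.1476) / 0.0289
  = 14.8842 · 0.3751 / 0.0289
  = 193.19
Design effect: 2.5 × 193.19 = 482.96.
Adjust for 56% response: 482.96 / 0.56 = 862.43.
Round up → n = 863 per group.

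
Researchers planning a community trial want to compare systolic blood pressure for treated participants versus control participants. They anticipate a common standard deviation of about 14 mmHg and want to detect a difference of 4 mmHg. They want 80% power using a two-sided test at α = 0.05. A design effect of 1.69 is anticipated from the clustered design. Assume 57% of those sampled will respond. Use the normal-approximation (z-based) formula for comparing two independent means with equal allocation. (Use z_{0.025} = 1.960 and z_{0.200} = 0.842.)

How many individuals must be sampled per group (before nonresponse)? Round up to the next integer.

n = (z_{α/2} + z_β)² · (σ₁² + σ₂²) / δ²
  = (1.960 + 0.842)² · (2·14² = 392) / 4²
  = 7.8512 · 392 / 16
  = 192.35
Design effect: 1.69 × 192.35 = 325.08.
Adjust for 57% response: 325.08 / 0.57 = 570.31.
Round up → n = 571 per group.

n = 571 per group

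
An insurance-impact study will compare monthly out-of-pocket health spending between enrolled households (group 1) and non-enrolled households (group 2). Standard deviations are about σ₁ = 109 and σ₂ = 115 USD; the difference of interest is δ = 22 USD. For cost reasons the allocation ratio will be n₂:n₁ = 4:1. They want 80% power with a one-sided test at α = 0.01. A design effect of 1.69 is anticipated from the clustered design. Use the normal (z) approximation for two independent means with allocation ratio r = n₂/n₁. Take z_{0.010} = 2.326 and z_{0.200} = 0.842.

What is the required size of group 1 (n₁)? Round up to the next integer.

n₁ = (z_α + z_β)² · (σ₁² + σ₂²/r) / δ²
   = (2.326 + 0.842)² · (109² + 115²/4) / 22²
   = 10.0362 · (11881 + 3306.2) / 484
   = 10.0362 · 15187.2 / 484
   = 314.92
Design effect: 1.69 × 314.92 = 532.22.
Round up → n₁ = 533; n₂ = r·n₁ = 4 × 533 = 2132.

n₁ = 533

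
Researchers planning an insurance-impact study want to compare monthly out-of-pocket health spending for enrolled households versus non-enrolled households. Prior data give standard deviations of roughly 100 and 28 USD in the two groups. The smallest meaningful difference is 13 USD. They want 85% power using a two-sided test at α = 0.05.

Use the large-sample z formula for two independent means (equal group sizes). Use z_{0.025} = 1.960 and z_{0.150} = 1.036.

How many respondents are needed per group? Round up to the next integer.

n = 573 per group

n = (z_{α/2} + z_β)² · (σ₁² + σ₂²) / δ²
  = (1.960 + 1.036)² · (100² + 28² = 10784) / 13²
  = 8.9760 · 10784 / 169
  = 572.77
Round up → n = 573 per group.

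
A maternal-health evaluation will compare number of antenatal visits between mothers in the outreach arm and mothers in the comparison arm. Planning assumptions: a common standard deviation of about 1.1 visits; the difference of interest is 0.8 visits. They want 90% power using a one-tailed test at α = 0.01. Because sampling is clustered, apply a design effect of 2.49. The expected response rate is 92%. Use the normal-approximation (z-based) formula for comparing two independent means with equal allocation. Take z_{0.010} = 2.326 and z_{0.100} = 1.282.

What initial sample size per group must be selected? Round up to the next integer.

n = (z_α + z_β)² · (σ₁² + σ₂²) / δ²
  = (2.326 + 1.282)² · (2·1.1² = 2.42) / 0.8²
  = 13.0177 · 2.42 / 0.64
  = 49.22
Design effect: 2.49 × 49.22 = 122.57.
Adjust for 92% response: 122.57 / 0.92 = 133.22.
Round up → n = 134 per group.

n = 134 per group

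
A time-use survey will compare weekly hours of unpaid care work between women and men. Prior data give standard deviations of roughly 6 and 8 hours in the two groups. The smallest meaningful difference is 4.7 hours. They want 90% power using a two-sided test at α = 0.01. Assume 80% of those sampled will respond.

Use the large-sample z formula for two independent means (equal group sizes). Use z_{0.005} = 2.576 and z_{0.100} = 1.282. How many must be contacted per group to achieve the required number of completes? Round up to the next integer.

n = (z_{α/2} + z_β)² · (σ₁² + σ₂²) / δ²
  = (2.576 + 1.282)² · (6² + 8² = 100) / 4.7²
  = 14.8842 · 100 / 22.09
  = 67.38
Adjust for 80% response: 67.38 / 0.80 = 84.22.
Round up → n = 85 per group.

n = 85 per group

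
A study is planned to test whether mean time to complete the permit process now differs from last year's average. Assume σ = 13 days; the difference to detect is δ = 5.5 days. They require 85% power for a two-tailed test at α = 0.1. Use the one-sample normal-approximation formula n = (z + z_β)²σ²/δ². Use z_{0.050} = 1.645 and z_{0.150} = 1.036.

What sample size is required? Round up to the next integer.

n = 41

n = (z_{α/2} + z_β)² · σ² / δ²
  = (1.645 + 1.036)² · 13² / 5.5²
  = 7.1878 · 169 / 30.25
  = 40.16
Round up → n = 41.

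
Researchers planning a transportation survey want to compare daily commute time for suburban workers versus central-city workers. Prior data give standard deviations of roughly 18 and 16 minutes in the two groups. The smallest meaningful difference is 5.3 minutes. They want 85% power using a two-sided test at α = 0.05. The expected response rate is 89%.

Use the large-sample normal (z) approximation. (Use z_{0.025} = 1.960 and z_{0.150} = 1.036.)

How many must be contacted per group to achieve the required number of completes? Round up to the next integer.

n = (z_{α/2} + z_β)² · (σ₁² + σ₂²) / δ²
  = (1.960 + 1.036)² · (18² + 16² = 580) / 5.3²
  = 8.9760 · 580 / 28.09
  = 185.34
Adjust for 89% response: 185.34 / 0.89 = 208.24.
Round up → n = 209 per group.

n = 209 per group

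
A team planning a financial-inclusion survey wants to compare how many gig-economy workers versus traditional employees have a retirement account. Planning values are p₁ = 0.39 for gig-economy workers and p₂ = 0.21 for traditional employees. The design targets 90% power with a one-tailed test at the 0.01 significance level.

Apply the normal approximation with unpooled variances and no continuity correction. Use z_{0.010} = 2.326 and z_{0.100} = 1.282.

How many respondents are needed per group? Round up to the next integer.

n = (z_α + z_β)² · [p₁(1−p₁) + p₂(1−p₂)] / (p₁ − p₂)²
  = (2.326 + 1.282)² · (0.39·0.61 + 0.21·0.79) / (0.18)²
  = (3.608)² · (0.2379 + 0.1659) / 0.0324
  = 13.0177 · 0.4038 / 0.0324
  = 162.24
Round up → n = 163 per group.

n = 163 per group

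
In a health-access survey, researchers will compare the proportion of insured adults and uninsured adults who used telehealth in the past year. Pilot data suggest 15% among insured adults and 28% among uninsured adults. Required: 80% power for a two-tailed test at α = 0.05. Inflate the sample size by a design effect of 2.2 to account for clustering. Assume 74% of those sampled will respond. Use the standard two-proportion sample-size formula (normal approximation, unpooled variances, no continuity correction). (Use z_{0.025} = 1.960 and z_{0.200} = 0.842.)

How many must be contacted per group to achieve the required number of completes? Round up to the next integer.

n = 455 per group

n = (z_{α/2} + z_β)² · [p₁(1−p₁) + p₂(1−p₂)] / (p₁ − p₂)²
  = (1.960 + 0.842)² · (0.15·0.85 + 0.28·0.72) / (-0.13)²
  = (2.802)² · (0.1275 + 0.2016) / 0.0169
  = 7.8512 · 0.3291 / 0.0169
  = 152.89
Design effect: 2.2 × 152.89 = 336.36.
Adjust for 74% response: 336.36 / 0.74 = 454.54.
Round up → n = 455 per group.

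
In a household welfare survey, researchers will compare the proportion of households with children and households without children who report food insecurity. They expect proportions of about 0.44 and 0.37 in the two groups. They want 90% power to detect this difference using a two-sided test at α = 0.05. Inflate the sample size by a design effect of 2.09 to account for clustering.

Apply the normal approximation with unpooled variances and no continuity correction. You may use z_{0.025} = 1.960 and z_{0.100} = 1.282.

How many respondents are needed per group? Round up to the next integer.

n = (z_{α/2} + z_β)² · [p₁(1−p₁) + p₂(1−p₂)] / (p₁ − p₂)²
  = (1.960 + 1.282)² · (0.44·0.56 + 0.37·0.63) / (0.07)²
  = (3.242)² · (0.2464 + 0.2331) / 0.0049
  = 10.5106 · 0.4795 / 0.0049
  = 1028.53
Design effect: 2.09 × 1028.53 = 2149.64.
Round up → n = 2150 per group.

n = 2150 per group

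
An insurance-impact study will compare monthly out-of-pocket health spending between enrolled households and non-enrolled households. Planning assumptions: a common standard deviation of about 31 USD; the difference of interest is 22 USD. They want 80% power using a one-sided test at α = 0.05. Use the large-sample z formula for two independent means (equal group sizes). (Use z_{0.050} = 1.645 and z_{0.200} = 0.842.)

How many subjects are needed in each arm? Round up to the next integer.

n = (z_α + z_β)² · (σ₁² + σ₂²) / δ²
  = (1.645 + 0.842)² · (2·31² = 1922) / 22²
  = 6.1852 · 1922 / 484
  = 24.56
Round up → n = 25 per group.

n = 25 per group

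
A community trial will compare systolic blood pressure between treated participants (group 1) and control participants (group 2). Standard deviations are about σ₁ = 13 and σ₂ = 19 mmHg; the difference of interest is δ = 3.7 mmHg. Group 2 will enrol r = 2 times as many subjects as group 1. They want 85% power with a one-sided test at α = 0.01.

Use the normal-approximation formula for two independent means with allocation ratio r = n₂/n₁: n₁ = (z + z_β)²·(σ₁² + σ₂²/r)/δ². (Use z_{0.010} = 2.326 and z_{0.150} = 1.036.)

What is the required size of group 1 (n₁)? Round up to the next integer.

n₁ = 289

n₁ = (z_α + z_β)² · (σ₁² + σ₂²/r) / δ²
   = (2.326 + 1.036)² · (13² + 19²/2) / 3.7²
   = 11.3030 · (169 + 180.5) / 13.69
   = 11.3030 · 349.5 / 13.69
   = 288.56
Round up → n₁ = 289; n₂ = r·n₁ = 2 × 289 = 578.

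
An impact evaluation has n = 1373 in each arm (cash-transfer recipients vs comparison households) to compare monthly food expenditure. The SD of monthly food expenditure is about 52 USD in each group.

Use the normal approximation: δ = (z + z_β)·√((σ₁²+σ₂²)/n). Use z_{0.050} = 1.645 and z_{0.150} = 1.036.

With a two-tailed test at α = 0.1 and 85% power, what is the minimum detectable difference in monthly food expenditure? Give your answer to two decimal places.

δ = (z_{α/2} + z_β) · √((σ₁²+σ₂²)/n)
  = (1.645 + 1.036) · √(5408/1373)
  = 2.681 · √3.9388
  = 2.681 · 1.9846
  = 5.3208

Minimum detectable difference ≈ 5.32 USD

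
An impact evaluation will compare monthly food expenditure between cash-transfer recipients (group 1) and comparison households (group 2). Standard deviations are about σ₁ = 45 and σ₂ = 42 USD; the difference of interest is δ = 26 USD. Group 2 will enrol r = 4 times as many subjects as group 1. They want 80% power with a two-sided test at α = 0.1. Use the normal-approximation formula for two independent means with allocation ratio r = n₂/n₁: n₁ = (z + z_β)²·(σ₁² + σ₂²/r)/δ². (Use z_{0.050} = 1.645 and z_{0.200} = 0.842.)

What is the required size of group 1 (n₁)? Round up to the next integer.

n₁ = 23

n₁ = (z_{α/2} + z_β)² · (σ₁² + σ₂²/r) / δ²
   = (1.645 + 0.842)² · (45² + 42²/4) / 26²
   = 6.1852 · (2025 + 441) / 676
   = 6.1852 · 2466 / 676
   = 22.56
Round up → n₁ = 23; n₂ = r·n₁ = 4 × 23 = 92.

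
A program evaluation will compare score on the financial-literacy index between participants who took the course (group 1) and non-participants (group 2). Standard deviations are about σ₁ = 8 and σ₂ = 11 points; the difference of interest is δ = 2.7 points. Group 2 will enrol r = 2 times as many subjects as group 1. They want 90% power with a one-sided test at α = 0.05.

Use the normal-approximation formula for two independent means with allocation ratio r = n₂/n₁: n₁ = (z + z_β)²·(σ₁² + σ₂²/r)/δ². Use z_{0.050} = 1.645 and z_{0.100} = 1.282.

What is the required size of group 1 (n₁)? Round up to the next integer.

n₁ = (z_α + z_β)² · (σ₁² + σ₂²/r) / δ²
   = (1.645 + 1.282)² · (8² + 11²/2) / 2.7²
   = 8.5673 · (64 + 60.5) / 7.29
   = 8.5673 · 124.5 / 7.29
   = 146.31
Round up → n₁ = 147; n₂ = r·n₁ = 2 × 147 = 294.

n₁ = 147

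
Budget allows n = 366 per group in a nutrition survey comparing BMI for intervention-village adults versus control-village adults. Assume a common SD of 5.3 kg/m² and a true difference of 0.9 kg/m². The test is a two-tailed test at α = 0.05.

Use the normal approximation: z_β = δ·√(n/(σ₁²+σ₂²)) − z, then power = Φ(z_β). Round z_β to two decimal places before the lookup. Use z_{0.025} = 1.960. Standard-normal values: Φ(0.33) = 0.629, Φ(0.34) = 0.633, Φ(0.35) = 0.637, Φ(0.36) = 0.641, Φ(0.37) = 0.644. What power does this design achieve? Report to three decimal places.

z_β = δ·√(n/(σ₁²+σ₂²)) − z_{α/2}
    = 0.9 · √(366/56.18) − 1.960
    = 0.9 · 2.55241 − 1.960
    = 2.2972 − 1.960 = 0.3372 → 0.34
Power = Φ(0.34) = 0.633.

Power ≈ 0.633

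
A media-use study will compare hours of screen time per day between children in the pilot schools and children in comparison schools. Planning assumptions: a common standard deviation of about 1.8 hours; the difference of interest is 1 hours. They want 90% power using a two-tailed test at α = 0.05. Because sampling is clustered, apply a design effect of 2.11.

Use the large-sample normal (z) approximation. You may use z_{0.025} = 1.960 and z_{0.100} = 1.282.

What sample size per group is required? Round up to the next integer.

n = (z_{α/2} + z_β)² · (σ₁² + σ₂²) / δ²
  = (1.960 + 1.282)² · (2·1.8² = 6.48) / 1²
  = 10.5106 · 6.48 / 1
  = 68.11
Design effect: 2.11 × 68.11 = 143.71.
Round up → n = 144 per group.

n = 144 per group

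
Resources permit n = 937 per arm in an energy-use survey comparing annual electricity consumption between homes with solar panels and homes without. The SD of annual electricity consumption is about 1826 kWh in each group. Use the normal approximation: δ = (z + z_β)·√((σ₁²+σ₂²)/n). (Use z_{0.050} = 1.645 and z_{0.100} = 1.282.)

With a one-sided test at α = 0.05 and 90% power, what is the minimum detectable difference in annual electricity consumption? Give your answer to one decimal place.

Minimum detectable difference ≈ 246.9 kWh

δ = (z_α + z_β) · √((σ₁²+σ₂²)/n)
  = (1.645 + 1.282) · √(6668552/937)
  = 2.927 · √7116.9
  = 2.927 · 84.3618
  = 246.9271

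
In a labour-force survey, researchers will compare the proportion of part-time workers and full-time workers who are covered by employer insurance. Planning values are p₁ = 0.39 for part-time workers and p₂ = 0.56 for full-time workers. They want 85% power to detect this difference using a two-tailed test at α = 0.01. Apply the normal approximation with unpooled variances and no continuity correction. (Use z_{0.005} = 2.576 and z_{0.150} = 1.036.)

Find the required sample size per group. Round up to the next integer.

n = (z_{α/2} + z_β)² · [p₁(1−p₁) + p₂(1−p₂)] / (p₁ − p₂)²
  = (2.576 + 1.036)² · (0.39·0.61 + 0.56·0.44) / (-0.17)²
  = (3.612)² · (0.2379 + 0.2464) / 0.0289
  = 13.0465 · 0.4843 / 0.0289
  = 218.63
Round up → n = 219 per group.

n = 219 per group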